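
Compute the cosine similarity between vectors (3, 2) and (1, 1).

With u = (3, 2), v = (1, 1):
u·v = 3·1 + 2·1 = 3 + 2 = 5.
|u| = √(3² + 2²) = √13, |v| = √(1² + 1²) = √2, so |u||v| = √(13·2) = √26.
cos θ = (u·v)/(|u||v|) = 5/√26 ≈ 0.9806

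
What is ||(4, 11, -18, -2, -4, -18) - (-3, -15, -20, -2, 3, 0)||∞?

max(|x_i - y_i|) = max(|4 - (-3)|, |11 - (-15)|, |-18 - (-20)|, |-2 - (-2)|, |-4 - 3|, |-18 - 0|) = max(7, 26, 2, 0, 7, 18) = 26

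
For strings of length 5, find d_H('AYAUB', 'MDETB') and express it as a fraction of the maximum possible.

Differing positions: 1, 2, 3, 4. Hamming distance = 4. The maximum possible Hamming distance for length-5 strings is 5, so d_H/5 = 4/5 = 0.8.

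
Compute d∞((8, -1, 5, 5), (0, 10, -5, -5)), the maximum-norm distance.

max(|x_i - y_i|) = max(|8 - 0|, |-1 - 10|, |5 - (-5)|, |5 - (-5)|) = max(8, 11, 10, 10) = 11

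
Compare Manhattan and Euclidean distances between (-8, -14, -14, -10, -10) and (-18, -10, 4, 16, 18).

L1 = |-8 - (-18)| + |-14 - (-10)| + |-14 - 4| + |-10 - 16| + |-10 - 18| = 10 + 4 + 18 + 26 + 28 = 86
L2 = √(10² + 4² + 18² + 26² + 28²) = √1900 ≈ 43.589
L1 ≥ L2 always (equality iff movement is along one axis); L1 > L2 here.
Ratio L1/L2 = 86/√1900 ≈ 1.973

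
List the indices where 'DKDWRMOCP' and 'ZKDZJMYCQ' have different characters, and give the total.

Differing positions: 1, 4, 5, 7, 9. Hamming distance = 5.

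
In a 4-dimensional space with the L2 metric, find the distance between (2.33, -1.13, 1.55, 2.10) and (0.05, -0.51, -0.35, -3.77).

(Σ|x_i - y_i|^2)^(1/2) = (|2.33 - 0.05|^2 + |-1.13 - (-0.51)|^2 + |1.55 - (-0.35)|^2 + |2.1 - (-3.77)|^2)^(1/2)
= (2.28^2 + 0.62^2 + 1.9^2 + 5.87^2)^(1/2) = (5.1984 + 0.3844 + 3.61 + 34.4569)^(1/2) = (43.6497)^(1/2) ≈ 6.6068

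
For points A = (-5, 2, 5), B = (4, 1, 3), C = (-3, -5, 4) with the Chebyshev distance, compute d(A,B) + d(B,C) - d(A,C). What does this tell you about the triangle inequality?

d(A,B) = max(9, 1, 2) = 9, d(B,C) = max(7, 6, 1) = 7, d(A,C) = max(2, 7, 1) = 7.
d(A,B) + d(B,C) - d(A,C) = 9 + 7 - 7 = 16 - 7 = 9. This is ≥ 0, so the triangle inequality holds for these points.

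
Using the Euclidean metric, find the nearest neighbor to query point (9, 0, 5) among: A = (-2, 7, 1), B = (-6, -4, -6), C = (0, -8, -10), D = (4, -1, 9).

Distances: d(A) ≈ 13.6382, d(B) ≈ 19.0263, d(C) ≈ 19.2354, d(D) ≈ 6.4807. Nearest: D = (4, -1, 9) with distance 6.4807.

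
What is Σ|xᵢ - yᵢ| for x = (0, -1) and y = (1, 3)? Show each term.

Σ|x_i - y_i| = |0 - 1| + |-1 - 3| = 1 + 4 = 5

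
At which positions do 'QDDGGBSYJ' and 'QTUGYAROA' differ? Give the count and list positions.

Differing positions: 2, 3, 5, 6, 7, 8, 9. Hamming distance = 7.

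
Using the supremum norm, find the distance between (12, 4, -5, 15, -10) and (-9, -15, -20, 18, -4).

max(|x_i - y_i|) = max(|12 - (-9)|, |4 - (-15)|, |-5 - (-20)|, |15 - 18|, |-10 - (-4)|) = max(21, 19, 15, 3, 6) = 21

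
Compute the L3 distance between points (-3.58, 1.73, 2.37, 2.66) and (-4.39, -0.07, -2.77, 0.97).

(Σ|x_i - y_i|^3)^(1/3) = (|-3.58 - (-4.39)|^3 + |1.73 - (-0.07)|^3 + |2.37 - (-2.77)|^3 + |2.66 - 0.97|^3)^(1/3)
= (0.81^3 + 1.8^3 + 5.14^3 + 1.69^3)^(1/3) ≈ (0.5314 + 5.832 + 135.7967 + 4.8268)^(1/3) = (146.9869)^(1/3) ≈ 5.2775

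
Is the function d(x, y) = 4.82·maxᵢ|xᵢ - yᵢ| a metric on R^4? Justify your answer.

Yes. The L∞ (Chebyshev) norm induces a metric on R^4, and multiplying a metric by a positive constant 4.82 > 0 preserves all four axioms: non-negativity (4.82·||x-y|| ≥ 0), identity (4.82·||x-y|| = 0 ⟺ ||x-y|| = 0 ⟺ x = y), symmetry (||x-y|| = ||y-x||), and the triangle inequality (4.82·||x-z|| ≤ 4.82·||x-y|| + 4.82·||y-z||). So d is a metric.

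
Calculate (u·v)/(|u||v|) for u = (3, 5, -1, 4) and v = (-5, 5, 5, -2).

With u = (3, 5, -1, 4), v = (-5, 5, 5, -2):
u·v = 3·(-5) + 5·5 + (-1)·5 + 4·(-2) = (-15) + 25 + (-5) + (-8) = -3.
|u| = √(3² + 5² + (-1)² + 4²) = √51, |v| = √((-5)² + 5² + 5² + (-2)²) = √79, so |u||v| = √(51·79) = √4029.
cos θ = (u·v)/(|u||v|) = -3/√4029 ≈ -0.0473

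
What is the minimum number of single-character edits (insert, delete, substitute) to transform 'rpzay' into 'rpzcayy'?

Let D[i][j] be the edit distance between the first i characters of 'rpzay' and the first j characters of 'rpzcayy', with D[i][0] = i, D[0][j] = j, and D[i][j] = D[i-1][j-1] if the characters match, else 1 + min(D[i-1][j], D[i][j-1], D[i-1][j-1]). Filling the table (rows: prefixes of 'rpzay', columns: prefixes of 'rpzcayy'):
     ε  r  p  z  c  a  y  y
  ε  0  1  2  3  4  5  6  7
  r  1  0  1  2  3  4  5  6
  p  2  1  0  1  2  3  4  5
  z  3  2  1  0  1  2  3  4
  a  4  3  2  1  1  1  2  3
  y  5  4  3  2  2  2  1  2
The bottom-right entry gives D[5][7] = 2, so no sequence of fewer than 2 edits works. Backtracking through the table gives one optimal edit sequence (2 edits):
  rpzay → rpzcay (ins c @4)
  rpzcay → rpzcayy (ins y @6)
Edit distance = 2.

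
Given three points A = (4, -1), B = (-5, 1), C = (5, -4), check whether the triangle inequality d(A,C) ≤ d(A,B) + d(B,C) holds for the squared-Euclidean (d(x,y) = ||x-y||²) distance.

d(A,B) = 9² + 2² = 85, d(B,C) = 10² + 5² = 125, d(A,C) = 1² + 3² = 10.
d(A,C) = 10 ≤ 85 + 125 = 210. Triangle inequality is satisfied.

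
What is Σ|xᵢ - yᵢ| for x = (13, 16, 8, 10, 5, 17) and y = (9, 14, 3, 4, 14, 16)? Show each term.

Σ|x_i - y_i| = |13 - 9| + |16 - 14| + |8 - 3| + |10 - 4| + |5 - 14| + |17 - 16| = 4 + 2 + 5 + 6 + 9 + 1 = 27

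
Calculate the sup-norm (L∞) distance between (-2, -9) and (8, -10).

max(|x_i - y_i|) = max(|-2 - 8|, |-9 - (-10)|) = max(10, 1) = 10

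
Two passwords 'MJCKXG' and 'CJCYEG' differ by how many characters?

Differing positions: 1, 4, 5. Hamming distance = 3.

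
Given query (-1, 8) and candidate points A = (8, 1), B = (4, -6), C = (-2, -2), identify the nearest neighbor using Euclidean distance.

Distances: d(A) ≈ 11.4018, d(B) ≈ 14.8661, d(C) ≈ 10.0499. Nearest: C = (-2, -2) with distance 10.0499.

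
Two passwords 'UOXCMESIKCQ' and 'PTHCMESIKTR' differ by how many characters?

Differing positions: 1, 2, 3, 10, 11. Hamming distance = 5.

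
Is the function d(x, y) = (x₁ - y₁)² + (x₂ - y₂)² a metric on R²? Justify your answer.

No. The squared Euclidean distance fails the triangle inequality. Counterexample: x = (0, 0), y = (5, 5), z = (10, 10). d(x,z) = 10² + 10² = 200, but d(x,y) + d(y,z) = (5² + 5²) + (5² + 5²) = 50 + 50 = 100. Since 200 > 100, the triangle inequality is violated. (Note: √d, the ordinary Euclidean distance, IS a metric.)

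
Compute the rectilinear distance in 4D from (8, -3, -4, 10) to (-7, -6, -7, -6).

Σ|x_i - y_i| = |8 - (-7)| + |-3 - (-6)| + |-4 - (-7)| + |10 - (-6)| = 15 + 3 + 3 + 16 = 37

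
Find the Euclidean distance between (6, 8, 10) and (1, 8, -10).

√(Σ(x_i - y_i)²) = √((6 - 1)² + (8 - 8)² + (10 - (-10))²)
= √(5² + 0² + 20²) = √(25 + 0 + 400) = √425 ≈ 20.6155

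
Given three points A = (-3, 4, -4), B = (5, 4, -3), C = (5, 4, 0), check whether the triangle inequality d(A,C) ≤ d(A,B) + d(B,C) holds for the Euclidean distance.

d(A,B) = √(8² + 0² + 1²) = √65 ≈ 8.0623, d(B,C) = √(0² + 0² + 3²) = √9 = 3, d(A,C) = √(8² + 0² + 4²) = √80 ≈ 8.9443.
d(A,C) ≈ 8.9443 ≤ 8.0623 + 3 = 11.0623. Triangle inequality is satisfied.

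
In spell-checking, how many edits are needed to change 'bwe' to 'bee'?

Let D[i][j] be the edit distance between the first i characters of 'bwe' and the first j characters of 'bee', with D[i][0] = i, D[0][j] = j, and D[i][j] = D[i-1][j-1] if the characters match, else 1 + min(D[i-1][j], D[i][j-1], D[i-1][j-1]). Filling the table (rows: prefixes of 'bwe', columns: prefixes of 'bee'):
     ε  b  e  e
  ε  0  1  2  3
  b  1  0  1  2
  w  2  1  1  2
  e  3  2  1  1
The bottom-right entry gives D[3][3] = 1, so no sequence of fewer than 1 edit works. Backtracking through the table gives one optimal edit sequence (1 edit):
  bwe → bee (sub w→e @2)
Edit distance = 1.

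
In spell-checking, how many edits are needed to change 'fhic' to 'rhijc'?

Let D[i][j] be the edit distance between the first i characters of 'fhic' and the first j characters of 'rhijc', with D[i][0] = i, D[0][j] = j, and D[i][j] = D[i-1][j-1] if the characters match, else 1 + min(D[i-1][j], D[i][j-1], D[i-1][j-1]). Filling the table (rows: prefixes of 'fhic', columns: prefixes of 'rhijc'):
     ε  r  h  i  j  c
  ε  0  1  2  3  4  5
  f  1  1  2  3  4  5
  h  2  2  1  2  3  4
  i  3  3  2  1  2  3
  c  4  4  3  2  2  2
The bottom-right entry gives D[4][5] = 2, so no sequence of fewer than 2 edits works. Backtracking through the table gives one optimal edit sequence (2 edits):
  fhic → rhic (sub f→r @1)
  rhic → rhijc (ins j @4)
Edit distance = 2.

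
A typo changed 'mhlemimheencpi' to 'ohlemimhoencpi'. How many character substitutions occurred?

Differing positions: 1, 9. Hamming distance = 2.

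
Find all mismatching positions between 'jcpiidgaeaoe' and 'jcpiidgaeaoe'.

Differing positions: none. Hamming distance = 0.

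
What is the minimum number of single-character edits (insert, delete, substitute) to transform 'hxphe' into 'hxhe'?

Let D[i][j] be the edit distance between the first i characters of 'hxphe' and the first j characters of 'hxhe', with D[i][0] = i, D[0][j] = j, and D[i][j] = D[i-1][j-1] if the characters match, else 1 + min(D[i-1][j], D[i][j-1], D[i-1][j-1]). Filling the table (rows: prefixes of 'hxphe', columns: prefixes of 'hxhe'):
     ε  h  x  h  e
  ε  0  1  2  3  4
  h  1  0  1  2  3
  x  2  1  0  1  2
  p  3  2  1  1  2
  h  4  3  2  1  2
  e  5  4  3  2  1
The bottom-right entry gives D[5][4] = 1, so no sequence of fewer than 1 edit works. Backtracking through the table gives one optimal edit sequence (1 edit):
  hxphe → hxhe (del p @3)
Edit distance = 1.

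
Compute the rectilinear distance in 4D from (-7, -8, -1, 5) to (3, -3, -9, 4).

Σ|x_i - y_i| = |-7 - 3| + |-8 - (-3)| + |-1 - (-9)| + |5 - 4| = 10 + 5 + 8 + 1 = 24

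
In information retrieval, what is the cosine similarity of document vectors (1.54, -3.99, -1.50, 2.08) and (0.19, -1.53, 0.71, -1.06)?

With u = (1.54, -3.99, -1.50, 2.08), v = (0.19, -1.53, 0.71, -1.06):
u·v = 1.54·0.19 + (-3.99)·(-1.53) + (-1.5)·0.71 + 2.08·(-1.06) = 0.2926 + 6.1047 + (-1.065) + (-2.2048) = 3.1275.
|u| = √(1.54² + (-3.99)² + (-1.5)² + 2.08²) = √(2.3716 + 15.9201 + 2.25 + 4.3264) = √24.8681, |v| = √(0.19² + (-1.53)² + 0.71² + (-1.06)²) = √(0.0361 + 2.3409 + 0.5041 + 1.1236) = √4.0047.
cos θ = (u·v)/(|u||v|) = 3.1275/(√24.8681·√4.0047) ≈ 0.3134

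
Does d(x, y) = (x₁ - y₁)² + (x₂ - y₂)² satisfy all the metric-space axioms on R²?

No. The squared Euclidean distance fails the triangle inequality. Counterexample: x = (0, 0), y = (5, 5), z = (10, 10). d(x,z) = 10² + 10² = 200, but d(x,y) + d(y,z) = (5² + 5²) + (5² + 5²) = 50 + 50 = 100. Since 200 > 100, the triangle inequality is violated. (Note: √d, the ordinary Euclidean distance, IS a metric.)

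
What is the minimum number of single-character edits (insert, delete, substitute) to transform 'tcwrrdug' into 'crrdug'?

Let D[i][j] be the edit distance between the first i characters of 'tcwrrdug' and the first j characters of 'crrdug', with D[i][0] = i, D[0][j] = j, and D[i][j] = D[i-1][j-1] if the characters match, else 1 + min(D[i-1][j], D[i][j-1], D[i-1][j-1]). Filling the table (rows: prefixes of 'tcwrrdug', columns: prefixes of 'crrdug'):
     ε  c  r  r  d  u  g
  ε  0  1  2  3  4  5  6
  t  1  1  2  3  4  5  6
  c  2  1  2  3  4  5  6
  w  3  2  2  3  4  5  6
  r  4  3  2  2  3  4  5
  r  5  4  3  2  3  4  5
  d  6  5  4  3  2  3  4
  u  7  6  5  4  3  2  3
  g  8  7  6  5  4  3  2
The bottom-right entry gives D[8][6] = 2, so no sequence of fewer than 2 edits works. Backtracking through the table gives one optimal edit sequence (2 edits):
  tcwrrdug → cwrrdug (del t @1)
  cwrrdug → crrdug (del w @2)
Edit distance = 2.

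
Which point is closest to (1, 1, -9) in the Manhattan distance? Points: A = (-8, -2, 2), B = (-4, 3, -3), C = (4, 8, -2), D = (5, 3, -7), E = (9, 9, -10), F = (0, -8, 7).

Distances: d(A) = 23, d(B) = 13, d(C) = 17, d(D) = 8, d(E) = 17, d(F) = 26. Nearest: D = (5, 3, -7) with distance 8.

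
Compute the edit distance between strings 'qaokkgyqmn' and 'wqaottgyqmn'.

Let D[i][j] be the edit distance between the first i characters of 'qaokkgyqmn' and the first j characters of 'wqaottgyqmn', with D[i][0] = i, D[0][j] = j, and D[i][j] = D[i-1][j-1] if the characters match, else 1 + min(D[i-1][j], D[i][j-1], D[i-1][j-1]). Filling the table (rows: prefixes of 'qaokkgyqmn', columns: prefixes of 'wqaottgyqmn'):
     ε  w  q  a  o  t  t  g  y  q  m  n
  ε  0  1  2  3  4  5  6  7  8  9 10 11
  q  1  1  1  2  3  4  5  6  7  8  9 10
  a  2  2  2  1  2  3  4  5  6  7  8  9
  o  3  3  3  2  1  2  3  4  5  6  7  8
  k  4  4  4  3  2  2  3  4  5  6  7  8
  k  5  5  5  4  3  3  3  4  5  6  7  8
  g  6  6  6  5  4  4  4  3  4  5  6  7
  y  7  7  7  6  5  5  5  4  3  4  5  6
  q  8  8  7  7  6  6  6  5  4  3  4  5
  m  9  9  8  8  7  7  7  6  5  4  3  4
  n 10 10  9  9  8  8  8  7  6  5  4  3
The bottom-right entry gives D[10][11] = 3, so no sequence of fewer than 3 edits works. Backtracking through the table gives one optimal edit sequence (3 edits):
  qaokkgyqmn → wqaokkgyqmn (ins w @1)
  wqaokkgyqmn → wqaotkgyqmn (sub k→t @5)
  wqaotkgyqmn → wqaottgyqmn (sub k→t @6)
Edit distance = 3.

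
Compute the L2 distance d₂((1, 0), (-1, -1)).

√(Σ(x_i - y_i)²) = √((1 - (-1))² + (0 - (-1))²)
= √(2² + 1²) = √(4 + 1) = √5 ≈ 2.2361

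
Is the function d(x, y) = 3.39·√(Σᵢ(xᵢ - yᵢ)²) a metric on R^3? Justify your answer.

Yes. The L2 (Euclidean) norm induces a metric on R^3, and multiplying a metric by a positive constant 3.39 > 0 preserves all four axioms: non-negativity (3.39·||x-y|| ≥ 0), identity (3.39·||x-y|| = 0 ⟺ ||x-y|| = 0 ⟺ x = y), symmetry (||x-y|| = ||y-x||), and the triangle inequality (3.39·||x-z|| ≤ 3.39·||x-y|| + 3.39·||y-z||). So d is a metric.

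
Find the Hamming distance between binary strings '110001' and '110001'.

Differing positions: none. Hamming distance = 0.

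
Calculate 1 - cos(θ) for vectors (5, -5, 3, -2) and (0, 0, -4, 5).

With u = (5, -5, 3, -2), v = (0, 0, -4, 5):
u·v = 5·0 + (-5)·0 + 3·(-4) + (-2)·5 = 0 + 0 + (-12) + (-10) = -22.
|u| = √(5² + (-5)² + 3² + (-2)²) = √63, |v| = √(0² + 0² + (-4)² + 5²) = √41, so |u||v| = √(63·41) = √2583.
cos θ = (u·v)/(|u||v|) = -22/√2583 ≈ -0.4329
Cosine distance = 1 - cos θ ≈ 1 - (-0.4329) = 1.4329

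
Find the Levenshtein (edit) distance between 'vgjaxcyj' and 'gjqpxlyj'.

Let D[i][j] be the edit distance between the first i characters of 'vgjaxcyj' and the first j characters of 'gjqpxlyj', with D[i][0] = i, D[0][j] = j, and D[i][j] = D[i-1][j-1] if the characters match, else 1 + min(D[i-1][j], D[i][j-1], D[i-1][j-1]). Filling the table (rows: prefixes of 'vgjaxcyj', columns: prefixes of 'gjqpxlyj'):
     ε  g  j  q  p  x  l  y  j
  ε  0  1  2  3  4  5  6  7  8
  v  1  1  2  3  4  5  6  7  8
  g  2  1  2  3  4  5  6  7  8
  j  3  2  1  2  3  4  5  6  7
  a  4  3  2  2  3  4  5  6  7
  x  5  4  3  3  3  3  4  5  6
  c  6  5  4  4  4  4  4  5  6
  y  7  6  5  5  5  5  5  4  5
  j  8  7  6  6  6  6  6  5  4
The bottom-right entry gives D[8][8] = 4, so no sequence of fewer than 4 edits works. Backtracking through the table gives one optimal edit sequence (4 edits):
  vgjaxcyj → gjaxcyj (del v @1)
  gjaxcyj → gjqaxcyj (ins q @3)
  gjqaxcyj → gjqpxcyj (sub a→p @4)
  gjqpxcyj → gjqpxlyj (sub c→l @6)
Edit distance = 4.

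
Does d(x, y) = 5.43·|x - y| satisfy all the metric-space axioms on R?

Yes. Since |x - y| is a metric on R and 5.43 > 0, the positive scalar multiple 5.43·|x - y| is also a metric: scaling by a positive constant preserves non-negativity, identity (d=0 ⟺ |x-y|=0 ⟺ x=y), symmetry, and the triangle inequality.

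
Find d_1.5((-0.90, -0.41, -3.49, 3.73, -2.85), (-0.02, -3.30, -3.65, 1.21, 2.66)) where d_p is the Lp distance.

(Σ|x_i - y_i|^1.5)^(1/1.5) = (|-0.9 - (-0.02)|^1.5 + |-0.41 - (-3.3)|^1.5 + |-3.49 - (-3.65)|^1.5 + |3.73 - 1.21|^1.5 + |-2.85 - 2.66|^1.5)^(1/1.5)
= (0.88^1.5 + 2.89^1.5 + 0.16^1.5 + 2.52^1.5 + 5.51^1.5)^(1/1.5) ≈ (0.8255 + 4.913 + 0.064 + 4.0004 + 12.9338)^(1/1.5) = (22.7367)^(1/1.5) ≈ 8.0257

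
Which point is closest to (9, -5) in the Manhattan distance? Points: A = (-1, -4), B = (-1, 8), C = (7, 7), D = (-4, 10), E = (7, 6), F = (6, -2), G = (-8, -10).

Distances: d(A) = 11, d(B) = 23, d(C) = 14, d(D) = 28, d(E) = 13, d(F) = 6, d(G) = 22. Nearest: F = (6, -2) with distance 6.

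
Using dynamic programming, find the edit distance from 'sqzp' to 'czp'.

Let D[i][j] be the edit distance between the first i characters of 'sqzp' and the first j characters of 'czp', with D[i][0] = i, D[0][j] = j, and D[i][j] = D[i-1][j-1] if the characters match, else 1 + min(D[i-1][j], D[i][j-1], D[i-1][j-1]). Filling the table (rows: prefixes of 'sqzp', columns: prefixes of 'czp'):
     ε  c  z  p
  ε  0  1  2  3
  s  1  1  2  3
  q  2  2  2  3
  z  3  3  2  3
  p  4  4  3  2
The bottom-right entry gives D[4][3] = 2, so no sequence of fewer than 2 edits works. Backtracking through the table gives one optimal edit sequence (2 edits):
  sqzp → qzp (del s @1)
  qzp → czp (sub q→c @1)
Edit distance = 2.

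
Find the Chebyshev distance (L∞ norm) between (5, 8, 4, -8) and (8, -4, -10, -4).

max(|x_i - y_i|) = max(|5 - 8|, |8 - (-4)|, |4 - (-10)|, |-8 - (-4)|) = max(3, 12, 14, 4) = 14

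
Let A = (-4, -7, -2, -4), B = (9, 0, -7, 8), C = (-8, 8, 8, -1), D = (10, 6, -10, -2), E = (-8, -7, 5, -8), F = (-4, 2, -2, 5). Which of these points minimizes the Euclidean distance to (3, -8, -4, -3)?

Distances: d(A) ≈ 7.4162, d(B) ≈ 15.1658, d(C) ≈ 22.9129, d(D) ≈ 16.7929, d(E) ≈ 15.0997, d(F) ≈ 14.7309. Nearest: A = (-4, -7, -2, -4) with distance 7.4162.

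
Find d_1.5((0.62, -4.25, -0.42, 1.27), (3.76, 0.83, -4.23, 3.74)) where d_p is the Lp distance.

(Σ|x_i - y_i|^1.5)^(1/1.5) = (|0.62 - 3.76|^1.5 + |-4.25 - 0.83|^1.5 + |-0.42 - (-4.23)|^1.5 + |1.27 - 3.74|^1.5)^(1/1.5)
= (3.14^1.5 + 5.08^1.5 + 3.81^1.5 + 2.47^1.5)^(1/1.5) ≈ (5.5641 + 11.4497 + 7.4368 + 3.8819)^(1/1.5) = (28.3325)^(1/1.5) ≈ 9.2937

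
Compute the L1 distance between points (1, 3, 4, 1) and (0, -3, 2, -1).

Σ|x_i - y_i| = |1 - 0| + |3 - (-3)| + |4 - 2| + |1 - (-1)| = 1 + 6 + 2 + 2 = 11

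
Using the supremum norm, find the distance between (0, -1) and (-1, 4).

max(|x_i - y_i|) = max(|0 - (-1)|, |-1 - 4|) = max(1, 5) = 5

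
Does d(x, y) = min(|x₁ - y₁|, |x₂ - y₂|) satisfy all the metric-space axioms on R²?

No. d fails identity of indiscernibles: take x = (5, 0) and y = (5, 6). Then d(x,y) = min(|5 - 5|, |0 - 6|) = min(0, 6) = 0, yet x ≠ y.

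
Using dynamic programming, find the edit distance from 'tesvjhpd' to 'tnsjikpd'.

Let D[i][j] be the edit distance between the first i characters of 'tesvjhpd' and the first j characters of 'tnsjikpd', with D[i][0] = i, D[0][j] = j, and D[i][j] = D[i-1][j-1] if the characters match, else 1 + min(D[i-1][j], D[i][j-1], D[i-1][j-1]). Filling the table (rows: prefixes of 'tesvjhpd', columns: prefixes of 'tnsjikpd'):
     ε  t  n  s  j  i  k  p  d
  ε  0  1  2  3  4  5  6  7  8
  t  1  0  1  2  3  4  5  6  7
  e  2  1  1  2  3  4  5  6  7
  s  3  2  2  1  2  3  4  5  6
  v  4  3  3  2  2  3  4  5  6
  j  5  4  4  3  2  3  4  5  6
  h  6  5  5  4  3  3  4  5  6
  p  7  6  6  5  4  4  4  4  5
  d  8  7  7  6  5  5  5  5  4
The bottom-right entry gives D[8][8] = 4, so no sequence of fewer than 4 edits works. Backtracking through the table gives one optimal edit sequence (4 edits):
  tesvjhpd → tnsvjhpd (sub e→n @2)
  tnsvjhpd → tnsjjhpd (sub v→j @4)
  tnsjjhpd → tnsjihpd (sub j→i @5)
  tnsjihpd → tnsjikpd (sub h→k @6)
Edit distance = 4.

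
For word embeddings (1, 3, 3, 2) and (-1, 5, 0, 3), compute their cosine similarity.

With u = (1, 3, 3, 2), v = (-1, 5, 0, 3):
u·v = 1·(-1) + 3·5 + 3·0 + 2·3 = (-1) + 15 + 0 + 6 = 20.
|u| = √(1² + 3² + 3² + 2²) = √23, |v| = √((-1)² + 5² + 0² + 3²) = √35, so |u||v| = √(23·35) = √805.
cos θ = (u·v)/(|u||v|) = 20/√805 ≈ 0.7049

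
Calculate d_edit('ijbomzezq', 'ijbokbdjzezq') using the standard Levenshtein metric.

Let D[i][j] be the edit distance between the first i characters of 'ijbomzezq' and the first j characters of 'ijbokbdjzezq', with D[i][0] = i, D[0][j] = j, and D[i][j] = D[i-1][j-1] if the characters match, else 1 + min(D[i-1][j], D[i][j-1], D[i-1][j-1]). Filling the table (rows: prefixes of 'ijbomzezq', columns: prefixes of 'ijbokbdjzezq'):
     ε  i  j  b  o  k  b  d  j  z  e  z  q
  ε  0  1  2  3  4  5  6  7  8  9 10 11 12
  i  1  0  1  2  3  4  5  6  7  8  9 10 11
  j  2  1  0  1  2  3  4  5  6  7  8  9 10
  b  3  2  1  0  1  2  3  4  5  6  7  8  9
  o  4  3  2  1  0  1  2  3  4  5  6  7  8
  m  5  4  3  2  1  1  2  3  4  5  6  7  8
  z  6  5  4  3  2  2  2  3  4  4  5  6  7
  e  7  6  5  4  3  3  3  3  4  5  4  5  6
  z  8  7  6  5  4  4  4  4  4  4  5  4  5
  q  9  8  7  6  5  5  5  5  5  5  5  5  4
The bottom-right entry gives D[9][12] = 4, so no sequence of fewer than 4 edits works. Backtracking through the table gives one optimal edit sequence (4 edits):
  ijbomzezq → ijbokmzezq (ins k @5)
  ijbokmzezq → ijbokbmzezq (ins b @6)
  ijbokbmzezq → ijbokbdmzezq (ins d @7)
  ijbokbdmzezq → ijbokbdjzezq (sub m→j @8)
Edit distance = 4.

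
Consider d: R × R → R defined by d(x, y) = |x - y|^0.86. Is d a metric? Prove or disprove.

Yes. With 0 < p = 0.86 ≤ 1, d(x,y) = |x-y|^0.86 is a metric on R. Non-negativity and symmetry are immediate; |x-y|^0.86 = 0 ⟺ |x-y| = 0 ⟺ x = y. For the triangle inequality, the function t ↦ t^0.86 is subadditive on [0,∞) when p ≤ 1, so |x-z|^0.86 ≤ (|x-y| + |y-z|)^0.86 ≤ |x-y|^0.86 + |y-z|^0.86.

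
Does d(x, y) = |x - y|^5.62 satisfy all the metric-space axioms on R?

No. d(x,y) = |x-y|^5.62 fails the triangle inequality since p = 5.62 > 1. Counterexample: x = 2, y = 4, z = 13. d(x,z) = |2 - 13|^5.62 = 11^5.62 ≈ 712240.8696, but d(x,y) + d(y,z) = 2^5.62 + 9^5.62 ≈ 49.18 + 230591.2922 = 230640.4722. Since 712240.8696 > 230640.4722, the triangle inequality is violated.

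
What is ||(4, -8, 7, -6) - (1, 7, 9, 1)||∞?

max(|x_i - y_i|) = max(|4 - 1|, |-8 - 7|, |7 - 9|, |-6 - 1|) = max(3, 15, 2, 7) = 15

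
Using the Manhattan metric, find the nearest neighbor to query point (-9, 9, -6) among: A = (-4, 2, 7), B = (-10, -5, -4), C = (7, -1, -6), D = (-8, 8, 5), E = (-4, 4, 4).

Distances: d(A) = 25, d(B) = 17, d(C) = 26, d(D) = 13, d(E) = 20. Nearest: D = (-8, 8, 5) with distance 13.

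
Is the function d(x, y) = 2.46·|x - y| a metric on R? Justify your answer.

Yes. Since |x - y| is a metric on R and 2.46 > 0, the positive scalar multiple 2.46·|x - y| is also a metric: scaling by a positive constant preserves non-negativity, identity (d=0 ⟺ |x-y|=0 ⟺ x=y), symmetry, and the triangle inequality.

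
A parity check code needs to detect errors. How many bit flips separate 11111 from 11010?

Differing positions: 3, 5. Hamming distance = 2.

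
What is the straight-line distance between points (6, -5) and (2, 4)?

√(Σ(x_i - y_i)²) = √((6 - 2)² + (-5 - 4)²)
= √(4² + (-9)²) = √(16 + 81) = √97 ≈ 9.8489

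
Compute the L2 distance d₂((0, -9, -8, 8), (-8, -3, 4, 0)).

√(Σ(x_i - y_i)²) = √((0 - (-8))² + (-9 - (-3))² + (-8 - 4)² + (8 - 0)²)
= √(8² + (-6)² + (-12)² + 8²) = √(64 + 36 + 144 + 64) = √308 ≈ 17.5499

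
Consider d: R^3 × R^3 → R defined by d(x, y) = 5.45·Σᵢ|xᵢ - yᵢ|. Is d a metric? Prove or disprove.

Yes. The L1 (Manhattan) norm induces a metric on R^3, and multiplying a metric by a positive constant 5.45 > 0 preserves all four axioms: non-negativity (5.45·||x-y|| ≥ 0), identity (5.45·||x-y|| = 0 ⟺ ||x-y|| = 0 ⟺ x = y), symmetry (||x-y|| = ||y-x||), and the triangle inequality (5.45·||x-z|| ≤ 5.45·||x-y|| + 5.45·||y-z||). So d is a metric.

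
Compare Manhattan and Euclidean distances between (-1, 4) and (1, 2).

L1 = |-1 - 1| + |4 - 2| = 2 + 2 = 4
L2 = √(2² + 2²) = √8 ≈ 2.8284
L1 ≥ L2 always (equality iff movement is along one axis); L1 > L2 here.
Ratio L1/L2 = 4/√8 ≈ 1.4142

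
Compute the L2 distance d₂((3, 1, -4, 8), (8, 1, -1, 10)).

√(Σ(x_i - y_i)²) = √((3 - 8)² + (1 - 1)² + (-4 - (-1))² + (8 - 10)²)
= √((-5)² + 0² + (-3)² + (-2)²) = √(25 + 0 + 9 + 4) = √38 ≈ 6.1644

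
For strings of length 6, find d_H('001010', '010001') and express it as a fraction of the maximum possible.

Differing positions: 2, 3, 5, 6. Hamming distance = 4. The maximum possible Hamming distance for length-6 strings is 6, so d_H/6 = 4/6 ≈ 0.6667.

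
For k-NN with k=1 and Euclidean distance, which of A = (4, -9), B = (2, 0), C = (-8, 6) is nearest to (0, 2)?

Distances: d(A) ≈ 11.7047, d(B) ≈ 2.8284, d(C) ≈ 8.9443. Nearest: B = (2, 0) with distance 2.8284.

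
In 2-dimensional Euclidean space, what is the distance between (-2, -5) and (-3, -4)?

√(Σ(x_i - y_i)²) = √((-2 - (-3))² + (-5 - (-4))²)
= √(1² + (-1)²) = √(1 + 1) = √2 ≈ 1.4142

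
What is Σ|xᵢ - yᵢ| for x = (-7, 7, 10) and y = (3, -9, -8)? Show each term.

Σ|x_i - y_i| = |-7 - 3| + |7 - (-9)| + |10 - (-8)| = 10 + 16 + 18 = 44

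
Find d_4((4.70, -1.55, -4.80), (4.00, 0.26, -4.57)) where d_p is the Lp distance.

(Σ|x_i - y_i|^4)^(1/4) = (|4.7 - 4|^4 + |-1.55 - 0.26|^4 + |-4.8 - (-4.57)|^4)^(1/4)
= (0.7^4 + 1.81^4 + 0.23^4)^(1/4) ≈ (0.2401 + 10.7328 + 0.0028)^(1/4) = (10.9757)^(1/4) ≈ 1.8202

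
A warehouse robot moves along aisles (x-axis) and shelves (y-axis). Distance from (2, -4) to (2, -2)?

Σ|x_i - y_i| = |2 - 2| + |-4 - (-2)| = 0 + 2 = 2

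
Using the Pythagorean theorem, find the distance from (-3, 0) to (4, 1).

√(Σ(x_i - y_i)²) = √((-3 - 4)² + (0 - 1)²)
= √((-7)² + (-1)²) = √(49 + 1) = √50 ≈ 7.0711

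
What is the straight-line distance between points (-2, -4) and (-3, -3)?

√(Σ(x_i - y_i)²) = √((-2 - (-3))² + (-4 - (-3))²)
= √(1² + (-1)²) = √(1 + 1) = √2 ≈ 1.4142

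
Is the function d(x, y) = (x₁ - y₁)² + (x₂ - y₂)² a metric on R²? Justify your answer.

No. The squared Euclidean distance fails the triangle inequality. Counterexample: x = (0, 0), y = (1, 3), z = (2, 6). d(x,z) = 2² + 6² = 40, but d(x,y) + d(y,z) = (1² + 3²) + (1² + 3²) = 10 + 10 = 20. Since 40 > 20, the triangle inequality is violated. (Note: √d, the ordinary Euclidean distance, IS a metric.)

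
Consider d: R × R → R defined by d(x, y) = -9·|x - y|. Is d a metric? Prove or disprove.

No. With c = -9 < 0, d fails non-negativity: d(3, 12) = -9·|3 - 12| = -9·9 = -81 < 0.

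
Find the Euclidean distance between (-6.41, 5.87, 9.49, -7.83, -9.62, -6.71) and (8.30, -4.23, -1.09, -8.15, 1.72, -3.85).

√(Σ(x_i - y_i)²) = √((-6.41 - 8.3)² + (5.87 - (-4.23))² + (9.49 - (-1.09))² + (-7.83 - (-8.15))² + (-9.62 - 1.72)² + (-6.71 - (-3.85))²)
= √((-14.71)² + 10.1² + 10.58² + 0.32² + (-11.34)² + (-2.86)²) = √(216.3841 + 102.01 + 111.9364 + 0.1024 + 128.5956 + 8.1796) = √567.2081 ≈ 23.8161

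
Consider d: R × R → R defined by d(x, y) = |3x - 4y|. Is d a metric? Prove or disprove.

No. d fails symmetry: d(1, 8) = |3·1 - 4·8| = |-29| = 29, but d(8, 1) = |3·8 - 4·1| = |20| = 20. Since 29 ≠ 20, d(x,y) ≠ d(y,x) in general.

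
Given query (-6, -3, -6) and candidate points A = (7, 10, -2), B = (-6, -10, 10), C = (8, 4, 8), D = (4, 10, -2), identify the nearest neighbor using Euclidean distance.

Distances: d(A) ≈ 18.8149, d(B) ≈ 17.4642, d(C) = 21, d(D) ≈ 16.8819. Nearest: D = (4, 10, -2) with distance 16.8819.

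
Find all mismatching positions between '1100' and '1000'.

Differing positions: 2. Hamming distance = 1.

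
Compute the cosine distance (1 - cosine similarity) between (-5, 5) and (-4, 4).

With u = (-5, 5), v = (-4, 4):
u·v = (-5)·(-4) + 5·4 = 20 + 20 = 40.
|u| = √((-5)² + 5²) = √50, |v| = √((-4)² + 4²) = √32, so |u||v| = √(50·32) = √1600 = 40.
cos θ = (u·v)/(|u||v|) = 40/40 = 1
Cosine distance = 1 - cos θ = 1 - 1 = 0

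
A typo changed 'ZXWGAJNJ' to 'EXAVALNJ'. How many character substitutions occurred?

Differing positions: 1, 3, 4, 6. Hamming distance = 4.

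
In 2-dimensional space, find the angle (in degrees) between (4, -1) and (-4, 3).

With u = (4, -1), v = (-4, 3):
u·v = 4·(-4) + (-1)·3 = (-16) + (-3) = -19.
|u| = √(4² + (-1)²) = √17, |v| = √((-4)² + 3²) = √25, so |u||v| = √(17·25) = √425.
cos θ = (u·v)/(|u||v|) = -19/√425 ≈ -0.921635
θ = arccos(-0.921635) ≈ 157.17°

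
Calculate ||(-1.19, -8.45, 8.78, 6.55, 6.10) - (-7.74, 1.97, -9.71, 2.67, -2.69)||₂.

√(Σ(x_i - y_i)²) = √((-1.19 - (-7.74))² + (-8.45 - 1.97)² + (8.78 - (-9.71))² + (6.55 - 2.67)² + (6.1 - (-2.69))²)
= √(6.55² + (-10.42)² + 18.49² + 3.88² + 8.79²) = √(42.9025 + 108.5764 + 341.8801 + 15.0544 + 77.2641) = √585.6775 ≈ 24.2008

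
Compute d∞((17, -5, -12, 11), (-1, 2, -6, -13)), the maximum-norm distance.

max(|x_i - y_i|) = max(|17 - (-1)|, |-5 - 2|, |-12 - (-6)|, |11 - (-13)|) = max(18, 7, 6, 24) = 24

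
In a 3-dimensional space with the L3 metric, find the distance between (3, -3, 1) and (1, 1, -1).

(Σ|x_i - y_i|^3)^(1/3) = (|3 - 1|^3 + |-3 - 1|^3 + |1 - (-1)|^3)^(1/3)
= (2^3 + 4^3 + 2^3)^(1/3) = (8 + 64 + 8)^(1/3) = (80)^(1/3) ≈ 4.3089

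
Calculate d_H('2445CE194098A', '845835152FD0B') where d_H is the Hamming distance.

Differing positions: 1, 3, 4, 5, 6, 8, 9, 10, 11, 12, 13. Hamming distance = 11.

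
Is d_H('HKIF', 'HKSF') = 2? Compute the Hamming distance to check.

Differing positions: 3. Hamming distance = 1, so the claim that d_H = 2 is false.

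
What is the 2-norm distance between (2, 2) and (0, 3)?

(Σ|x_i - y_i|^2)^(1/2) = (|2 - 0|^2 + |2 - 3|^2)^(1/2)
= (2^2 + 1^2)^(1/2) = (4 + 1)^(1/2) = (5)^(1/2) ≈ 2.2361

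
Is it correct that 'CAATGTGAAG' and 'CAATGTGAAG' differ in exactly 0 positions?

Differing positions: none. Hamming distance = 0, so the claim is true.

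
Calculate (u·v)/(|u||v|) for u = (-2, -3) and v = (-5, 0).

With u = (-2, -3), v = (-5, 0):
u·v = (-2)·(-5) + (-3)·0 = 10 + 0 = 10.
|u| = √((-2)² + (-3)²) = √13, |v| = √((-5)² + 0²) = √25, so |u||v| = √(13·25) = √325.
cos θ = (u·v)/(|u||v|) = 10/√325 ≈ 0.5547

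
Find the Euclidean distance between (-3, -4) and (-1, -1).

√(Σ(x_i - y_i)²) = √((-3 - (-1))² + (-4 - (-1))²)
= √((-2)² + (-3)²) = √(4 + 9) = √13 ≈ 3.6056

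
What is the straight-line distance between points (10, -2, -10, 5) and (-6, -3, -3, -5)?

√(Σ(x_i - y_i)²) = √((10 - (-6))² + (-2 - (-3))² + (-10 - (-3))² + (5 - (-5))²)
= √(16² + 1² + (-7)² + 10²) = √(256 + 1 + 49 + 100) = √406 ≈ 20.1494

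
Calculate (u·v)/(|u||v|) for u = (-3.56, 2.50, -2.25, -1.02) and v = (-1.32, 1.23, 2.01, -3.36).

With u = (-3.56, 2.50, -2.25, -1.02), v = (-1.32, 1.23, 2.01, -3.36):
u·v = (-3.56)·(-1.32) + 2.5·1.23 + (-2.25)·2.01 + (-1.02)·(-3.36) = 4.6992 + 3.075 + (-4.5225) + 3.4272 = 6.6789.
|u| = √((-3.56)² + 2.5² + (-2.25)² + (-1.02)²) = √(12.6736 + 6.25 + 5.0625 + 1.0404) = √25.0265, |v| = √((-1.32)² + 1.23² + 2.01² + (-3.36)²) = √(1.7424 + 1.5129 + 4.0401 + 11.2896) = √18.585.
cos θ = (u·v)/(|u||v|) = 6.6789/(√25.0265·√18.585) ≈ 0.3097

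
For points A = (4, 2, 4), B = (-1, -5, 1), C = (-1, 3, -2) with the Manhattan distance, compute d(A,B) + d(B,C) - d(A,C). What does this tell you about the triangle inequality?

d(A,B) = 5 + 7 + 3 = 15, d(B,C) = 0 + 8 + 3 = 11, d(A,C) = 5 + 1 + 6 = 12.
d(A,B) + d(B,C) - d(A,C) = 15 + 11 - 12 = 26 - 12 = 14. This is ≥ 0, so the triangle inequality holds for these points.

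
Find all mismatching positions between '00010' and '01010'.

Differing positions: 2. Hamming distance = 1.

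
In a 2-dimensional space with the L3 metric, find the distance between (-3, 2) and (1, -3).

(Σ|x_i - y_i|^3)^(1/3) = (|-3 - 1|^3 + |2 - (-3)|^3)^(1/3)
= (4^3 + 5^3)^(1/3) = (64 + 125)^(1/3) = (189)^(1/3) ≈ 5.7388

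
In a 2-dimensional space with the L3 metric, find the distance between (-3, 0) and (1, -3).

(Σ|x_i - y_i|^3)^(1/3) = (|-3 - 1|^3 + |0 - (-3)|^3)^(1/3)
= (4^3 + 3^3)^(1/3) = (64 + 27)^(1/3) = (91)^(1/3) ≈ 4.4979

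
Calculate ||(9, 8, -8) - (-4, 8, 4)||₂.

√(Σ(x_i - y_i)²) = √((9 - (-4))² + (8 - 8)² + (-8 - 4)²)
= √(13² + 0² + (-12)²) = √(169 + 0 + 144) = √313 ≈ 17.6918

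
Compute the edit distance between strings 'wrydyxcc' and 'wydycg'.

Let D[i][j] be the edit distance between the first i characters of 'wrydyxcc' and the first j characters of 'wydycg', with D[i][0] = i, D[0][j] = j, and D[i][j] = D[i-1][j-1] if the characters match, else 1 + min(D[i-1][j], D[i][j-1], D[i-1][j-1]). Filling the table (rows: prefixes of 'wrydyxcc', columns: prefixes of 'wydycg'):
     ε  w  y  d  y  c  g
  ε  0  1  2  3  4  5  6
  w  1  0  1  2  3  4  5
  r  2  1  1  2  3  4  5
  y  3  2  1  2  2  3  4
  d  4  3  2  1  2  3  4
  y  5  4  3  2  1  2  3
  x  6  5  4  3  2  2  3
  c  7  6  5  4  3  2  3
  c  8  7  6  5  4  3  3
The bottom-right entry gives D[8][6] = 3, so no sequence of fewer than 3 edits works. Backtracking through the table gives one optimal edit sequence (3 edits):
  wrydyxcc → wydyxcc (del r @2)
  wydyxcc → wydycc (del x @5)
  wydycc → wydycg (sub c→g @6)
Edit distance = 3.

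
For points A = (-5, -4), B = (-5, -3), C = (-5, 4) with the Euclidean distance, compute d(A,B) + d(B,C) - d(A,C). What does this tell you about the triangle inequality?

d(A,B) = √(0² + 1²) = √1 = 1, d(B,C) = √(0² + 7²) = √49 = 7, d(A,C) = √(0² + 8²) = √64 = 8.
d(A,B) + d(B,C) - d(A,C) = 1 + 7 - 8 = 8 - 8 = 0. This is ≥ 0, so the triangle inequality holds for these points.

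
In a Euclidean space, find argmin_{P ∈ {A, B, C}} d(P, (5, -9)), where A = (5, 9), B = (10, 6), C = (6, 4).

Distances: d(A) = 18, d(B) ≈ 15.8114, d(C) ≈ 13.0384. Nearest: C = (6, 4) with distance 13.0384.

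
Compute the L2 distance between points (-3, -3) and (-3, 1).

(Σ|x_i - y_i|^2)^(1/2) = (|-3 - (-3)|^2 + |-3 - 1|^2)^(1/2)
= (0^2 + 4^2)^(1/2) = (0 + 16)^(1/2) = (16)^(1/2) = 4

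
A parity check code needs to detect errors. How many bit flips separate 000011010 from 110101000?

Differing positions: 1, 2, 4, 5, 8. Hamming distance = 5.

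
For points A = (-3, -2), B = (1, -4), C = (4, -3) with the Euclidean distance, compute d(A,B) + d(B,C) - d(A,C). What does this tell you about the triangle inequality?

d(A,B) = √(4² + 2²) = √20 ≈ 4.4721, d(B,C) = √(3² + 1²) = √10 ≈ 3.1623, d(A,C) = √(7² + 1²) = √50 ≈ 7.0711.
d(A,B) + d(B,C) - d(A,C) = 4.4721 + 3.1623 - 7.0711 = 7.6344 - 7.0711 = 0.5633 (to 4 decimal places). This is ≥ 0, so the triangle inequality holds for these points.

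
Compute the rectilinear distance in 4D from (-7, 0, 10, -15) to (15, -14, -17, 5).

Σ|x_i - y_i| = |-7 - 15| + |0 - (-14)| + |10 - (-17)| + |-15 - 5| = 22 + 14 + 27 + 20 = 83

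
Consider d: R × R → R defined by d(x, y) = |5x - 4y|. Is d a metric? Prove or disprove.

No. d fails symmetry: d(4, 7) = |5·4 - 4·7| = |-8| = 8, but d(7, 4) = |5·7 - 4·4| = |19| = 19. Since 8 ≠ 19, d(x,y) ≠ d(y,x) in general.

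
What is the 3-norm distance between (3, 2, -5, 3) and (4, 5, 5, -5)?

(Σ|x_i - y_i|^3)^(1/3) = (|3 - 4|^3 + |2 - 5|^3 + |-5 - 5|^3 + |3 - (-5)|^3)^(1/3)
= (1^3 + 3^3 + 10^3 + 8^3)^(1/3) = (1 + 27 + 1000 + 512)^(1/3) = (1540)^(1/3) ≈ 11.548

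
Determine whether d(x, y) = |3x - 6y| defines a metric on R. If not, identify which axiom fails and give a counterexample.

No. d fails symmetry: d(7, 8) = |3·7 - 6·8| = |-27| = 27, but d(8, 7) = |3·8 - 6·7| = |-18| = 18. Since 27 ≠ 18, d(x,y) ≠ d(y,x) in general.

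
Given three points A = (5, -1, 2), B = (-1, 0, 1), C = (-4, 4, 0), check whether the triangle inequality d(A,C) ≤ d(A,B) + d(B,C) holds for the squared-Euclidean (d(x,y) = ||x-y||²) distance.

d(A,B) = 6² + 1² + 1² = 38, d(B,C) = 3² + 4² + 1² = 26, d(A,C) = 9² + 5² + 2² = 110.
d(A,C) = 110 > 38 + 26 = 64. Triangle inequality is VIOLATED. (Squared-Euclidean is not a metric — this is a counterexample.)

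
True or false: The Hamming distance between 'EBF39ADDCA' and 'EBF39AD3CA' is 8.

Differing positions: 8. Hamming distance = 1, so the claim that d_H = 8 is false.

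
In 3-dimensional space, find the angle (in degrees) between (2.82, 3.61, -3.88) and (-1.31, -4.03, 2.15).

With u = (2.82, 3.61, -3.88), v = (-1.31, -4.03, 2.15):
u·v = 2.82·(-1.31) + 3.61·(-4.03) + (-3.88)·2.15 = (-3.6942) + (-14.5483) + (-8.342) = -26.5845.
|u| = √(2.82² + 3.61² + (-3.88)²) = √(7.9524 + 13.0321 + 15.0544) = √36.0389, |v| = √((-1.31)² + (-4.03)² + 2.15²) = √(1.7161 + 16.2409 + 4.6225) = √22.5795.
cos θ = (u·v)/(|u||v|) = -26.5845/(√36.0389·√22.5795) ≈ -0.931935
θ = arccos(-0.931935) ≈ 158.74°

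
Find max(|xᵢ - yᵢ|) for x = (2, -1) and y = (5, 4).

max(|x_i - y_i|) = max(|2 - 5|, |-1 - 4|) = max(3, 5) = 5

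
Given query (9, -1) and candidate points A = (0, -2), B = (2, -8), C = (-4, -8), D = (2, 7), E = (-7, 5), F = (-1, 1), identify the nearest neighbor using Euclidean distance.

Distances: d(A) ≈ 9.0554, d(B) ≈ 9.8995, d(C) ≈ 14.7648, d(D) ≈ 10.6301, d(E) ≈ 17.088, d(F) ≈ 10.198. Nearest: A = (0, -2) with distance 9.0554.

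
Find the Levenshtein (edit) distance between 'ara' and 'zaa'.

Let D[i][j] be the edit distance between the first i characters of 'ara' and the first j characters of 'zaa', with D[i][0] = i, D[0][j] = j, and D[i][j] = D[i-1][j-1] if the characters match, else 1 + min(D[i-1][j], D[i][j-1], D[i-1][j-1]). Filling the table (rows: prefixes of 'ara', columns: prefixes of 'zaa'):
     ε  z  a  a
  ε  0  1  2  3
  a  1  1  1  2
  r  2  2  2  2
  a  3  3  2  2
The bottom-right entry gives D[3][3] = 2, so no sequence of fewer than 2 edits works. Backtracking through the table gives one optimal edit sequence (2 edits):
  ara → zra (sub a→z @1)
  zra → zaa (sub r→a @2)
Edit distance = 2.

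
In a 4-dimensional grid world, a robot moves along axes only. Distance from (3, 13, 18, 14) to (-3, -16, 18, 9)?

Σ|x_i - y_i| = |3 - (-3)| + |13 - (-16)| + |18 - 18| + |14 - 9| = 6 + 29 + 0 + 5 = 40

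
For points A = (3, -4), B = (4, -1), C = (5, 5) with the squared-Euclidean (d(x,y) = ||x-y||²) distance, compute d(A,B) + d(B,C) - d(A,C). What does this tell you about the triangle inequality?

d(A,B) = 1² + 3² = 10, d(B,C) = 1² + 6² = 37, d(A,C) = 2² + 9² = 85.
d(A,B) + d(B,C) - d(A,C) = 10 + 37 - 85 = 47 - 85 = -38. This is < 0, so the triangle inequality FAILS for these points (squared-Euclidean is not a metric).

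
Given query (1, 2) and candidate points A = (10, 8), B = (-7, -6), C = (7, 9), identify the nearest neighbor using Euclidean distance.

Distances: d(A) ≈ 10.8167, d(B) ≈ 11.3137, d(C) ≈ 9.2195. Nearest: C = (7, 9) with distance 9.2195.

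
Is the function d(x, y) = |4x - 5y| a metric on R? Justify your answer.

No. d fails symmetry: d(8, 7) = |4·8 - 5·7| = |-3| = 3, but d(7, 8) = |4·7 - 5·8| = |-12| = 12. Since 3 ≠ 12, d(x,y) ≠ d(y,x) in general.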